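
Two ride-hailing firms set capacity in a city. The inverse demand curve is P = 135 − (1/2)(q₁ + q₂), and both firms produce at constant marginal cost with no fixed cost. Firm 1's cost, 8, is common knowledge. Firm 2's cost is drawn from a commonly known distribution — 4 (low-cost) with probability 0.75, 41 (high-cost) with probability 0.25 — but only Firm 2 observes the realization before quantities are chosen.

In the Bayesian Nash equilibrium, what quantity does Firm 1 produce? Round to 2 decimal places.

Type-c best response for Firm 2: q₂(c) = (135 − c) − q₁/2.
Firm 1 maximizes expected profit; its first-order condition is 135 − q₁ − (1/2)E[q₂] − 8 = 0.
Substituting E[q₂] and solving: E[c₂] = 13.25, so q₁ = (135 − 2·8 + 13.25)/(3/2) = 88.1667.

88.17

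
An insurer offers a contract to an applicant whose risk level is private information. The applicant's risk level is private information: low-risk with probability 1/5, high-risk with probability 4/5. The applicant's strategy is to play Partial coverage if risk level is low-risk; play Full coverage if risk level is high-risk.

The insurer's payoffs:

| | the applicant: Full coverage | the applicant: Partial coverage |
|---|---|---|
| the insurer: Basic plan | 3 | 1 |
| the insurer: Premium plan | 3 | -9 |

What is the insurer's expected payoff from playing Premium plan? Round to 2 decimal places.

E[Premium plan] = 1/5·(-9) + 4/5·3 = (-9/5) + 12/5 = 3/5

0.60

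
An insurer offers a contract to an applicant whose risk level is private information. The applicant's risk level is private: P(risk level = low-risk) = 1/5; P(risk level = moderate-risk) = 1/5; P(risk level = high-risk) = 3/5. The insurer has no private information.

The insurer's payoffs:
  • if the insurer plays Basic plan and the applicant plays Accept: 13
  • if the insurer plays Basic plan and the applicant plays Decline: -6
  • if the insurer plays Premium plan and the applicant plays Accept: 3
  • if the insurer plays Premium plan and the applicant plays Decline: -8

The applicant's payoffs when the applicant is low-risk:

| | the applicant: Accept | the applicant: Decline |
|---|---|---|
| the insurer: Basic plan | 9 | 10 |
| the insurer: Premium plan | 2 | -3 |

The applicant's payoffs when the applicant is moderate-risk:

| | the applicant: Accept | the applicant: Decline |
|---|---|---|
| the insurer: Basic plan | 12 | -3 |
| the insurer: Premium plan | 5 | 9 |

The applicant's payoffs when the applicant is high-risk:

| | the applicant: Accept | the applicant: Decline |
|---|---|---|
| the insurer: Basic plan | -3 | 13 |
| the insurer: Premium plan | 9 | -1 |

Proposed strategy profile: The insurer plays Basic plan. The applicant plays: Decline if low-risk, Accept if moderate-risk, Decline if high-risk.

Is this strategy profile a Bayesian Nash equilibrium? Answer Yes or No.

Yes

The insurer plays Basic plan: E[Basic plan] = 1/5·(-6) + 1/5·(13) + 3/5·(-6) = -11/5; E[Premium plan] = -29/5. Best-responding. ✓
The applicant (risk level low-risk), facing Basic plan: Accept gives 9, Decline gives 10. Proposed Decline is best. ✓
The applicant (risk level moderate-risk), facing Basic plan: Accept gives 12, Decline gives -3. Proposed Accept is best. ✓
The applicant (risk level high-risk), facing Basic plan: Accept gives -3, Decline gives 13. Proposed Decline is best. ✓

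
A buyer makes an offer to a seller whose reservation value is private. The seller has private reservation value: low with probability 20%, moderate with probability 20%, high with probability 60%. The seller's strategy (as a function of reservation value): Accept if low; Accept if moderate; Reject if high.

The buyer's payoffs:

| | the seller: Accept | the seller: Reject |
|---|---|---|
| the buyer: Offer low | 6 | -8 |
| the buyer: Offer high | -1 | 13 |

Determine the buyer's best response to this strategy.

E[Offer low] = 0.2·(6) + 0.2·(6) + 0.6·(-8) = -2.4
E[Offer high] = 0.2·(-1) + 0.2·(-1) + 0.6·(13) = 7.4
Best response: Offer high (7.4 is the largest).

Offer high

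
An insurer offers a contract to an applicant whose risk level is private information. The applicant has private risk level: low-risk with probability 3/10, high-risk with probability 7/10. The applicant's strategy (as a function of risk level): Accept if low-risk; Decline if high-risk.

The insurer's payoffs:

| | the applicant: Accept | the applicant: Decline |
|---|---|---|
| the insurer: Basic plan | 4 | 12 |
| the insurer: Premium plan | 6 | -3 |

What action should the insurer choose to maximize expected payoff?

Basic plan

E[Basic plan] = 3/10·(4) + 7/10·(12) = 48/5
E[Premium plan] = 3/10·(6) + 7/10·(-3) = -3/10
Best response: Basic plan (48/5 is the largest).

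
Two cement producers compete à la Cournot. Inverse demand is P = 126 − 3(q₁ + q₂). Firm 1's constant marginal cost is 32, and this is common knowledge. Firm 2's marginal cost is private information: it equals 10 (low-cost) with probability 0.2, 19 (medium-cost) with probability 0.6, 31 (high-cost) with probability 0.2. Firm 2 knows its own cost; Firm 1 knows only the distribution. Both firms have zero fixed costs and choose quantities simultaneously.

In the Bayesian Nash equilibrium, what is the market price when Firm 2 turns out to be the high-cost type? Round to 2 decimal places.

Firm 2 with cost c maximizes (126 − 3(q₁+q₂) − c)·q₂, giving q₂(c) = (126 − c − 3q₁)/6.
E[c₂] = 0.2·10 + 0.6·19 + 0.2·31 = 19.6
Firm 1's FOC against E[q₂] yields q₁ = (126 − 2·32 + E[c₂])/9 = (126 − 64 + 19.6)/9 = 9.06667.
q₂(high-cost) = 11.3, so P = 126 − 3·(9.06667 + 11.3) = 64.9.

64.90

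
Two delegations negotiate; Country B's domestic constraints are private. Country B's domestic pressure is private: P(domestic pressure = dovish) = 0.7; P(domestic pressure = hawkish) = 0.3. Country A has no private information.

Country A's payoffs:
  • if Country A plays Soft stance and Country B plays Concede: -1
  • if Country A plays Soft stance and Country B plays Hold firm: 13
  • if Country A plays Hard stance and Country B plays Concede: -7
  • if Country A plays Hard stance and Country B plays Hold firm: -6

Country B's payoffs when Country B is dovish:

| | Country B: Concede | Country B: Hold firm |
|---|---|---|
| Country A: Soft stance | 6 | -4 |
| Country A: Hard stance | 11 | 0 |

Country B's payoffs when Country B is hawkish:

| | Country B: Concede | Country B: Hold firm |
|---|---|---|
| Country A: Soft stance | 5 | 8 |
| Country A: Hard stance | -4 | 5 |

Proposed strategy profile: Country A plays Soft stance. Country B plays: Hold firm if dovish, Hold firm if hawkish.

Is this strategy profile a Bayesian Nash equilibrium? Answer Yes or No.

No

A profile is a BNE iff every type of every player is best-responding given beliefs about the other side.
Country A plays Soft stance: E[Soft stance] = 0.7·(13) + 0.3·(13) = 13; E[Hard stance] = -6. Best-responding. ✓
Country B (domestic pressure dovish), facing Soft stance: Concede gives 6, Hold firm gives -4. Proposed Hold firm is not best — profitable deviation exists. ✗
Country B (domestic pressure hawkish), facing Soft stance: Concede gives 5, Hold firm gives 8. Proposed Hold firm is best. ✓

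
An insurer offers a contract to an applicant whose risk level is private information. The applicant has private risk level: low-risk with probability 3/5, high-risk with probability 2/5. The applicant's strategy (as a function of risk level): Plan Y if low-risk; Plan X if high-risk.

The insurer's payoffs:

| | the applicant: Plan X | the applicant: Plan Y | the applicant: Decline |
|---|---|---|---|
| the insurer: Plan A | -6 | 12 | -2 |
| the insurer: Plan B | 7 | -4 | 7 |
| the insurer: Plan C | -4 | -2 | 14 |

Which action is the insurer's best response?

Plan A

E[Plan A] = 3/5·(12) + 2/5·(-6) = 24/5
E[Plan B] = 3/5·(-4) + 2/5·(7) = 2/5
E[Plan C] = 3/5·(-2) + 2/5·(-4) = -14/5
Best response: Plan A (24/5 is the largest).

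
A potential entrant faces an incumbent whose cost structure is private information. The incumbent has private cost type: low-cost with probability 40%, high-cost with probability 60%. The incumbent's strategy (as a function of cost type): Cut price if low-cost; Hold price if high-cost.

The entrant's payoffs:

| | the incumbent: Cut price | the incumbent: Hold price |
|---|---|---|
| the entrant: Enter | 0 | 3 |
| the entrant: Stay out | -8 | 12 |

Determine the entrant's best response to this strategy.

E[Enter] = 0.4·(0) + 0.6·(3) = 1.8
E[Stay out] = 0.4·(-8) + 0.6·(12) = 4
Best response: Stay out (4 is the largest).

Stay out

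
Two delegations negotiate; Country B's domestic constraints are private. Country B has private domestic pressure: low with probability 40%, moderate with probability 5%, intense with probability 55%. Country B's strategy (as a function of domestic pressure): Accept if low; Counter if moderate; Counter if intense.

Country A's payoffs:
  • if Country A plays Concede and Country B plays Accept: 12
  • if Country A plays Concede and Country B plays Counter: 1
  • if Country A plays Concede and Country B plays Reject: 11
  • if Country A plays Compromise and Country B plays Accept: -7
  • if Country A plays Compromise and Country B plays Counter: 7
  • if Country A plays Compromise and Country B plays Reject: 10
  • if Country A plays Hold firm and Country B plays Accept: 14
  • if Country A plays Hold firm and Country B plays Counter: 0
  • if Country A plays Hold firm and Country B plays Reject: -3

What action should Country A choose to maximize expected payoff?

Hold firm

E[Concede] = 0.4·(12) + 0.05·(1) + 0.55·(1) = 5.4
E[Compromise] = 0.4·(-7) + 0.05·(7) + 0.55·(7) = 1.4
E[Hold firm] = 0.4·(14) + 0.05·(0) + 0.55·(0) = 5.6
Best response: Hold firm (5.6 is the largest).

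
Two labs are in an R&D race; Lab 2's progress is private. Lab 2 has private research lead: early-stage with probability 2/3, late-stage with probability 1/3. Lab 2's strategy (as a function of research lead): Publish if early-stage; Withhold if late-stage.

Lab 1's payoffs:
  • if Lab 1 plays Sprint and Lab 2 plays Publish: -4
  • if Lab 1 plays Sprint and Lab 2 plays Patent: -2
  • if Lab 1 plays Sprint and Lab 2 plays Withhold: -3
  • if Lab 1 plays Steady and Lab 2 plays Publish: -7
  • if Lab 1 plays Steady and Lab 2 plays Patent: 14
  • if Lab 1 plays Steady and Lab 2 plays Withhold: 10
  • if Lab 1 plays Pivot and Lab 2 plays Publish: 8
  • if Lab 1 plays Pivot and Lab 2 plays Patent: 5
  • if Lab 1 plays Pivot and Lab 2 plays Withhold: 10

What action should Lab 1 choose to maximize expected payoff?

Pivot

Compute Lab 1's expected payoff for each action, taking the expectation over Lab 2's type.
E[Sprint] = 2/3·(-4) + 1/3·(-3) = -11/3
E[Steady] = 2/3·(-7) + 1/3·(10) = -4/3
E[Pivot] = 2/3·(8) + 1/3·(10) = 26/3
Best response: Pivot (26/3 is the largest).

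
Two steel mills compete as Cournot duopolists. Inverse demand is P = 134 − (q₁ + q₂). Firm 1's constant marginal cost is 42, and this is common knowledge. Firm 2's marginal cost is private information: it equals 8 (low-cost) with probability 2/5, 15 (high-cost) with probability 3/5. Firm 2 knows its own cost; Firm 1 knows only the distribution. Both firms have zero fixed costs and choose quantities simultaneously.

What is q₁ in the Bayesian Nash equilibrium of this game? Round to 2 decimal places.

20.73

Each type of Firm 2 best-responds to q₁; Firm 1 best-responds to the expected q₂ over Firm 2's types.
Firm 2 with cost c maximizes (134 − (q₁+q₂) − c)·q₂, giving q₂(c) = (134 − c − q₁)/2.
E[c₂] = 2/5·8 + 3/5·15 = 12.2
Firm 1's FOC against E[q₂] yields q₁ = (134 − 2·42 + E[c₂])/3 = (134 − 84 + 12.2)/3 = 20.7333.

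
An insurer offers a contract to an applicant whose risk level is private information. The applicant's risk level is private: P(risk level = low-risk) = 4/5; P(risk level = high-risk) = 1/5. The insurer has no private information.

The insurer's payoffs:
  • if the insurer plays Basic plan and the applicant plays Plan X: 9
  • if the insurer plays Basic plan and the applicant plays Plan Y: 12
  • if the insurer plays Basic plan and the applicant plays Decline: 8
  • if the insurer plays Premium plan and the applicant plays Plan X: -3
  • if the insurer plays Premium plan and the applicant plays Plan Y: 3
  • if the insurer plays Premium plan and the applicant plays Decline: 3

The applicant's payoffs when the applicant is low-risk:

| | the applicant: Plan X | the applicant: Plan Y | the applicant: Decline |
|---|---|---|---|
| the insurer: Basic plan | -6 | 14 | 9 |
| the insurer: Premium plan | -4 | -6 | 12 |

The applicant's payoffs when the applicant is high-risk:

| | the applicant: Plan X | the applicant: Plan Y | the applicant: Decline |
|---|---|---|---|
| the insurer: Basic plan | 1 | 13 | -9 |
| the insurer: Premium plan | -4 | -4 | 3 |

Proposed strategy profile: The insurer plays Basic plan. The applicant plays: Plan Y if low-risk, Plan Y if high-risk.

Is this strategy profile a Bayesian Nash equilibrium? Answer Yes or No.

The insurer plays Basic plan: E[Basic plan] = 4/5·(12) + 1/5·(12) = 12; E[Premium plan] = 3. Best-responding. ✓
The applicant (risk level low-risk), facing Basic plan: Plan X gives -6, Plan Y gives 14, Decline gives 9. Proposed Plan Y is best. ✓
The applicant (risk level high-risk), facing Basic plan: Plan X gives 1, Plan Y gives 13, Decline gives -9. Proposed Plan Y is best. ✓

Yes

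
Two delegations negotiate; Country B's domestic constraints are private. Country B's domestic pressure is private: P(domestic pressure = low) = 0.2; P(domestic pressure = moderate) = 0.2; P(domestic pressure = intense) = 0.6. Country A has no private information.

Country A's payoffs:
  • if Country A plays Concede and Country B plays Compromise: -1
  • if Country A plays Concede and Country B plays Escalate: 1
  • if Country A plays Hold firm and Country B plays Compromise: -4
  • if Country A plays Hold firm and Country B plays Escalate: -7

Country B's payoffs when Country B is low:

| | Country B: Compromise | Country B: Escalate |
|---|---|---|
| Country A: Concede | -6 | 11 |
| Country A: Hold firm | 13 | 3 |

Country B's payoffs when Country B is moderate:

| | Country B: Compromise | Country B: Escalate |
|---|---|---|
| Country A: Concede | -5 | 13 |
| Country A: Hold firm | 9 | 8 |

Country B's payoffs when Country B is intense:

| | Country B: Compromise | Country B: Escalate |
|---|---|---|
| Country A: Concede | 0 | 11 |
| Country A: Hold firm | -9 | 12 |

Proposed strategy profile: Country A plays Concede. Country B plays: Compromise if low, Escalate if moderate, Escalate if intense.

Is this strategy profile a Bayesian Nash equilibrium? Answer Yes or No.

No

Country A plays Concede: E[Concede] = 0.2·(-1) + 0.2·(1) + 0.6·(1) = 0.6; E[Hold firm] = -6.4. Best-responding. ✓
Country B (domestic pressure low), facing Concede: Compromise gives -6, Escalate gives 11. Proposed Compromise is not best — profitable deviation exists. ✗
Country B (domestic pressure moderate), facing Concede: Compromise gives -5, Escalate gives 13. Proposed Escalate is best. ✓
Country B (domestic pressure intense), facing Concede: Compromise gives 0, Escalate gives 11. Proposed Escalate is best. ✓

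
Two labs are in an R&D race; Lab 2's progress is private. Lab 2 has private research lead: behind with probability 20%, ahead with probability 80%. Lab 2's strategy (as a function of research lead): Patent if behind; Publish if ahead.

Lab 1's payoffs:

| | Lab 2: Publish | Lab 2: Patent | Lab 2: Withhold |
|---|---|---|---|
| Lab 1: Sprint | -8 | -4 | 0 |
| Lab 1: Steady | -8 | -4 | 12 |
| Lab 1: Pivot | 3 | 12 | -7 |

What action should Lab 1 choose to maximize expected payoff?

Pivot

E[Sprint] = 0.2·(-4) + 0.8·(-8) = -7.2
E[Steady] = 0.2·(-4) + 0.8·(-8) = -7.2
E[Pivot] = 0.2·(12) + 0.8·(3) = 4.8
Best response: Pivot (4.8 is the largest).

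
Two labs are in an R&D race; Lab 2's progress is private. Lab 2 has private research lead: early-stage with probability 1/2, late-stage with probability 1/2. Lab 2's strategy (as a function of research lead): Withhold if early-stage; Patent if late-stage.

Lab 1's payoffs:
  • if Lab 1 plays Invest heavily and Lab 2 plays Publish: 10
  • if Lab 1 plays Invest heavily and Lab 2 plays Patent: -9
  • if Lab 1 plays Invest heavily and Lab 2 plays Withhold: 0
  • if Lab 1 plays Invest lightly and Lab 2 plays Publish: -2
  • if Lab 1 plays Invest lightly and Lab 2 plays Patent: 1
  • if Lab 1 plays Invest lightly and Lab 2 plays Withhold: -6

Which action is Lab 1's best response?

E[Invest heavily] = 1/2·(0) + 1/2·(-9) = -9/2
E[Invest lightly] = 1/2·(-6) + 1/2·(1) = -5/2
Best response: Invest lightly (-5/2 is the largest).

Invest lightly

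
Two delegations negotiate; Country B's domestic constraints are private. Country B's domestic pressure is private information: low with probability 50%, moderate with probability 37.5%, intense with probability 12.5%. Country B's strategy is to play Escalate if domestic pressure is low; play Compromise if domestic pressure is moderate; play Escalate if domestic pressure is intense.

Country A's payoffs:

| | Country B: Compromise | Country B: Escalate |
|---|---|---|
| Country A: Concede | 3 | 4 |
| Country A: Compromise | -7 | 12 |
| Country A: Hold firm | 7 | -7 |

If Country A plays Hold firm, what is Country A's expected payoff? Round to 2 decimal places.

-1.75

Take the expectation over Country B's domestic pressure, weighting each type's action by its prior probability.
E[Hold firm] = 0.5·(-7) + 0.375·7 + 0.125·(-7) = (-3.5) + 2.625 + (-0.875) = -1.75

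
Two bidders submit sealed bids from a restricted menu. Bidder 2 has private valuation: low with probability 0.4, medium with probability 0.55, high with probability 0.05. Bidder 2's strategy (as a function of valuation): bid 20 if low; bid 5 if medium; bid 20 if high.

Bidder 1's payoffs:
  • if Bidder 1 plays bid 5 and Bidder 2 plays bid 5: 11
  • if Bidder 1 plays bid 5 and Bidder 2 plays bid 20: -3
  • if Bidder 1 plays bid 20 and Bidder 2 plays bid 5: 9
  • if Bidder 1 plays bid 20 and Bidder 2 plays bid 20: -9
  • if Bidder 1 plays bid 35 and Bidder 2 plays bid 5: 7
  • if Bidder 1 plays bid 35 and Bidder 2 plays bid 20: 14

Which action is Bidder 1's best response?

bid 35

Compute Bidder 1's expected payoff for each action, taking the expectation over Bidder 2's type.
E[bid 5] = 0.4·(-3) + 0.55·(11) + 0.05·(-3) = 4.7
E[bid 20] = 0.4·(-9) + 0.55·(9) + 0.05·(-9) = 0.9
E[bid 35] = 0.4·(14) + 0.55·(7) + 0.05·(14) = 10.15
Best response: bid 35 (10.15 is the largest).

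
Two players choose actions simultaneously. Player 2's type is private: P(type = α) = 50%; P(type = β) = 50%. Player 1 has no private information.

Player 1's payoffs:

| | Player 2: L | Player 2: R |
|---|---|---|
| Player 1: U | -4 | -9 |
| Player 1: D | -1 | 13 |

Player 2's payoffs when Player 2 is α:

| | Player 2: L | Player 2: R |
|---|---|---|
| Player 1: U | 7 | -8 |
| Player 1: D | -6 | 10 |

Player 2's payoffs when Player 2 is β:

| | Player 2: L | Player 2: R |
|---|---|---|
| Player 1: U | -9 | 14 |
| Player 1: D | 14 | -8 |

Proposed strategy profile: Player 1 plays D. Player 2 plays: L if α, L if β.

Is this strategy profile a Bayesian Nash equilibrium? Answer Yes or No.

No

Player 1 plays D: E[D] = 0.5·(-1) + 0.5·(-1) = -1; E[U] = -4. Best-responding. ✓
Player 2 (type α), facing D: L gives -6, R gives 10. Proposed L is not best — profitable deviation exists. ✗
Player 2 (type β), facing D: L gives 14, R gives -8. Proposed L is best. ✓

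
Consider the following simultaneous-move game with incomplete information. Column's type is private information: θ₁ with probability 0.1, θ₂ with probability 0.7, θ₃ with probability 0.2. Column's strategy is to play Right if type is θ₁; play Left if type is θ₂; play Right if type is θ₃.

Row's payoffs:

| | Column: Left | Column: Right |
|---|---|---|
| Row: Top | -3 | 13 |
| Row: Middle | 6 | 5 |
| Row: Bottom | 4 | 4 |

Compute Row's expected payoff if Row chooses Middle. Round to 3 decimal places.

5.700

Take the expectation over Column's type, weighting each type's action by its prior probability.
E[Middle] = 0.1·5 + 0.7·6 + 0.2·5 = 0.5 + 4.2 + 1 = 5.7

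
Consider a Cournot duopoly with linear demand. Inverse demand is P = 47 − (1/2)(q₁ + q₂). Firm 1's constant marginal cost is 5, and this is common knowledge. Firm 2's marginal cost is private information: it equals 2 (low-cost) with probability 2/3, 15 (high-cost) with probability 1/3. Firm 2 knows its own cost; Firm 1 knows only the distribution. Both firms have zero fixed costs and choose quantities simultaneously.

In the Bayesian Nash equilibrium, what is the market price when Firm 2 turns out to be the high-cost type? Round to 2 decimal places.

Firm 2 with cost c maximizes (47 − (1/2)(q₁+q₂) − c)·q₂, giving q₂(c) = (47 − c − (1/2)q₁).
E[c₂] = 2/3·2 + 1/3·15 = 6.33333
Firm 1's FOC against E[q₂] yields q₁ = (47 − 2·5 + E[c₂])/(3/2) = (47 − 10 + 6.33333)/(3/2) = 28.8889.
q₂(high-cost) = 17.5556, so P = 47 − (1/2)·(28.8889 + 17.5556) = 23.7778.

23.78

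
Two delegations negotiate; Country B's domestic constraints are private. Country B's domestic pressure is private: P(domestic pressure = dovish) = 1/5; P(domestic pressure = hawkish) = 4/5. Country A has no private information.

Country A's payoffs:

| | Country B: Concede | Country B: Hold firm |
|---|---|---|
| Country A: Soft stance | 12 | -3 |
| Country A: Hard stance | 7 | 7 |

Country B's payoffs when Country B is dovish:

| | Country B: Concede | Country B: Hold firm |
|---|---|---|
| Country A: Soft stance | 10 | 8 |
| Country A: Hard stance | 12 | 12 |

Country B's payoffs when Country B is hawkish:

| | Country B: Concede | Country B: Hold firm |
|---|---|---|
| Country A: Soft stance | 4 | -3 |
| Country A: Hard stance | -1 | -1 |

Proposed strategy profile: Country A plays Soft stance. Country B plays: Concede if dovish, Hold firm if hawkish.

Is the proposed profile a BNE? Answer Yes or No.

Country A plays Soft stance: E[Soft stance] = 1/5·(12) + 4/5·(-3) = 0; E[Hard stance] = 7. Not best-responding. ✗
Country B (domestic pressure dovish), facing Soft stance: Concede gives 10, Hold firm gives 8. Proposed Concede is best. ✓
Country B (domestic pressure hawkish), facing Soft stance: Concede gives 4, Hold firm gives -3. Proposed Hold firm is not best — profitable deviation exists. ✗

No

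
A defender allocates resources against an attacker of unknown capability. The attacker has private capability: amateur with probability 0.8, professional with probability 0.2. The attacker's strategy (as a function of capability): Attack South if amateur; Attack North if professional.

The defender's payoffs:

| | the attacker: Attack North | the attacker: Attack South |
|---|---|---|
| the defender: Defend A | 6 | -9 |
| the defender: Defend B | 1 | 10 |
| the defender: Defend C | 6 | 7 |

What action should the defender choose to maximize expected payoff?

E[Defend A] = 0.8·(-9) + 0.2·(6) = -6
E[Defend B] = 0.8·(10) + 0.2·(1) = 8.2
E[Defend C] = 0.8·(7) + 0.2·(6) = 6.8
Best response: Defend B (8.2 is the largest).

Defend B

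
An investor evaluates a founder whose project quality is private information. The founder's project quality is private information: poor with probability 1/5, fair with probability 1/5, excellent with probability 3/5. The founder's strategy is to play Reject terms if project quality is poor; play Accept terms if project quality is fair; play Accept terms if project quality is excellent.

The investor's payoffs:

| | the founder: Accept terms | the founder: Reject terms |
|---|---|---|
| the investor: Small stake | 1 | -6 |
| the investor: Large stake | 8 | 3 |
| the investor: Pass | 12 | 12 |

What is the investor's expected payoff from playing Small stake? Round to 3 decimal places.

-0.400

E[Small stake] = 1/5·(-6) + 1/5·1 + 3/5·1 = (-6/5) + 1/5 + 3/5 = -2/5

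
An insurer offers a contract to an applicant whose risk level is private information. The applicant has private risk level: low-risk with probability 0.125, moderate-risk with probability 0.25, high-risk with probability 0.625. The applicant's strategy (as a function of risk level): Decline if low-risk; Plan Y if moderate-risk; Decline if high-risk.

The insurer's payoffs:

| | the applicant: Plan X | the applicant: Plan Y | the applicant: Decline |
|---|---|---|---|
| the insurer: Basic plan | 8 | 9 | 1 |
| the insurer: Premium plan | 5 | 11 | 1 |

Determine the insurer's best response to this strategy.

E[Basic plan] = 0.125·(1) + 0.25·(9) + 0.625·(1) = 3
E[Premium plan] = 0.125·(1) + 0.25·(11) + 0.625·(1) = 3.5
Best response: Premium plan (3.5 is the largest).

Premium plan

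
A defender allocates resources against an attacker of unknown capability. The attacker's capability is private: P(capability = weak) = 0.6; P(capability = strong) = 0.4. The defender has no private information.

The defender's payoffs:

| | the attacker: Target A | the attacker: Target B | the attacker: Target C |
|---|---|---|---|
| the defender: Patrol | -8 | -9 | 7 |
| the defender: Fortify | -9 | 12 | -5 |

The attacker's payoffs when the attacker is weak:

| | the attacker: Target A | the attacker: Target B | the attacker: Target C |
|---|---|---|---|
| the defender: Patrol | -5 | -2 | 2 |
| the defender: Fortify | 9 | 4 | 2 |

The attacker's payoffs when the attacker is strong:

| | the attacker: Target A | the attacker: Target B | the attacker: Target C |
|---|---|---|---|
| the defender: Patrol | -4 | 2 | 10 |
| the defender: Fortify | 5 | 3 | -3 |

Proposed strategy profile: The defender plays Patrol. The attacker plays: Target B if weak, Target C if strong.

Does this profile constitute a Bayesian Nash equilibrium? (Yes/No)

The defender plays Patrol: E[Patrol] = 0.6·(-9) + 0.4·(7) = -2.6; E[Fortify] = 5.2. Not best-responding. ✗
The attacker (capability weak), facing Patrol: Target A gives -5, Target B gives -2, Target C gives 2. Proposed Target B is not best — profitable deviation exists. ✗
The attacker (capability strong), facing Patrol: Target A gives -4, Target B gives 2, Target C gives 10. Proposed Target C is best. ✓

No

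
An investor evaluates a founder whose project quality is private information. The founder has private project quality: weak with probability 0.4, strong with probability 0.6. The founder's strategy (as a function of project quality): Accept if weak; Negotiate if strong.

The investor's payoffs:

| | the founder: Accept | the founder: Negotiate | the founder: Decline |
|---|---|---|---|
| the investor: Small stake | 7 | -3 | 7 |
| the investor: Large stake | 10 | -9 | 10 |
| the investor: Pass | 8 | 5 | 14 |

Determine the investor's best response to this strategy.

Pass

E[Small stake] = 0.4·(7) + 0.6·(-3) = 1
E[Large stake] = 0.4·(10) + 0.6·(-9) = -1.4
E[Pass] = 0.4·(8) + 0.6·(5) = 6.2
Best response: Pass (6.2 is the largest).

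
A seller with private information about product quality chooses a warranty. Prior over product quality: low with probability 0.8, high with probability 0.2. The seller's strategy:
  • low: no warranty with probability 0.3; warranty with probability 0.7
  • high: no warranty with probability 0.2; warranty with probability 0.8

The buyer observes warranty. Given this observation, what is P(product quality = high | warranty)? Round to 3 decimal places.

0.222

P(warranty) = 0.8·0.7 + 0.2·0.8 = 0.72
P(high | warranty) = (0.2·0.8) / 0.72 = 0.16 / 0.72 = 0.222222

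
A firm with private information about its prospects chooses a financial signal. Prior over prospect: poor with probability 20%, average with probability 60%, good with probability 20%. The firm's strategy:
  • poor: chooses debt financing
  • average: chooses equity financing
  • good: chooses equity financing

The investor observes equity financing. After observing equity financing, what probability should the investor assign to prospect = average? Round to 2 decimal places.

Apply Bayes' rule using the sender's strategy as the likelihood.
P(equity financing) = 0.2·0 + 0.6·1 + 0.2·1 = 0.8
P(average | equity financing) = (0.6·1) / 0.8 = 0.6 / 0.8 = 0.75

0.75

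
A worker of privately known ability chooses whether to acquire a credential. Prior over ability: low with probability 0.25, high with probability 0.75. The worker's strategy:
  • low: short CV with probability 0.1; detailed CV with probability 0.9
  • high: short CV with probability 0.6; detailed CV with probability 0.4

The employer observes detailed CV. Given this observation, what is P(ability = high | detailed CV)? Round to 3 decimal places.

0.571

Apply Bayes' rule using the sender's strategy as the likelihood.
P(detailed CV) = 0.25·0.9 + 0.75·0.4 = 0.525
P(high | detailed CV) = (0.75·0.4) / 0.525 = 0.3 / 0.525 = 0.571429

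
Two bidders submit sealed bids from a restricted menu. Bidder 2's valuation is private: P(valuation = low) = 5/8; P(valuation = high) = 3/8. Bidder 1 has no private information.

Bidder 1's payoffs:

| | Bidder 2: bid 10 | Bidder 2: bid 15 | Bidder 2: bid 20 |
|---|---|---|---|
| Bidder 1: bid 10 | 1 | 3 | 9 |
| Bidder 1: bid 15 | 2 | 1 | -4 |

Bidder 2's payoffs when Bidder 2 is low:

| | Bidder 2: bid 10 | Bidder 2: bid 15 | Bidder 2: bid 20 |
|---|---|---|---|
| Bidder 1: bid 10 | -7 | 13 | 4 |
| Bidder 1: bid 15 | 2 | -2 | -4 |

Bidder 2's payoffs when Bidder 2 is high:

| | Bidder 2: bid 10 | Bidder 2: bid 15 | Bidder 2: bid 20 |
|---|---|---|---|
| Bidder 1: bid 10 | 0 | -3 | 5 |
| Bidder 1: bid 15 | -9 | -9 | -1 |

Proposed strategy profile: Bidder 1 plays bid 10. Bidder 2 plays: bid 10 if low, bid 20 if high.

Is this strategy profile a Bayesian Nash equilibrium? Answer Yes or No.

Bidder 1 plays bid 10: E[bid 10] = 5/8·(1) + 3/8·(9) = 4; E[bid 15] = -1/4. Best-responding. ✓
Bidder 2 (valuation low), facing bid 10: bid 10 gives -7, bid 15 gives 13, bid 20 gives 4. Proposed bid 10 is not best — profitable deviation exists. ✗
Bidder 2 (valuation high), facing bid 10: bid 10 gives 0, bid 15 gives -3, bid 20 gives 5. Proposed bid 20 is best. ✓

No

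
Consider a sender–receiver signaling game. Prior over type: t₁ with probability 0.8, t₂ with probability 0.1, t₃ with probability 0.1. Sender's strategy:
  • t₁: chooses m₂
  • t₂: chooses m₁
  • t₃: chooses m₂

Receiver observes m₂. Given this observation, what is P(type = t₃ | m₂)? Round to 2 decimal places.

Apply Bayes' rule using the sender's strategy as the likelihood.
P(m₂) = 0.8·1 + 0.1·0 + 0.1·1 = 0.9
P(t₃ | m₂) = (0.1·1) / 0.9 = 0.1 / 0.9 = 0.111111

0.11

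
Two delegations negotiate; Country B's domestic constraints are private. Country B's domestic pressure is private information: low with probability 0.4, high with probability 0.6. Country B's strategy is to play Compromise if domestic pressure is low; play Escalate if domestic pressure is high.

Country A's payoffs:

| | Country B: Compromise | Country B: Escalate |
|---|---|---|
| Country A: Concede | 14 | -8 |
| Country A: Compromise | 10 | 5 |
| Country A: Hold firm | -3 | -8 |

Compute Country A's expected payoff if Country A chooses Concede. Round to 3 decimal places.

0.800

E[Concede] = 0.4·14 + 0.6·(-8) = 5.6 + (-4.8) = 0.8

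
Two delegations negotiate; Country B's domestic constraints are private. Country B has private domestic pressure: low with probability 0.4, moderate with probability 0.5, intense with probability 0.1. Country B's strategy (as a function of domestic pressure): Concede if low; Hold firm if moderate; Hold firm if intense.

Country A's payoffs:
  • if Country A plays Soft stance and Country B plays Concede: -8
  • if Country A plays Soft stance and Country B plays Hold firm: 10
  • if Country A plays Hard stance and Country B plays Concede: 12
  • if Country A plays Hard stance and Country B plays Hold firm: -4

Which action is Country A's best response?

Soft stance

Compute Country A's expected payoff for each action, taking the expectation over Country B's type.
E[Soft stance] = 0.4·(-8) + 0.5·(10) + 0.1·(10) = 2.8
E[Hard stance] = 0.4·(12) + 0.5·(-4) + 0.1·(-4) = 2.4
Best response: Soft stance (2.8 is the largest).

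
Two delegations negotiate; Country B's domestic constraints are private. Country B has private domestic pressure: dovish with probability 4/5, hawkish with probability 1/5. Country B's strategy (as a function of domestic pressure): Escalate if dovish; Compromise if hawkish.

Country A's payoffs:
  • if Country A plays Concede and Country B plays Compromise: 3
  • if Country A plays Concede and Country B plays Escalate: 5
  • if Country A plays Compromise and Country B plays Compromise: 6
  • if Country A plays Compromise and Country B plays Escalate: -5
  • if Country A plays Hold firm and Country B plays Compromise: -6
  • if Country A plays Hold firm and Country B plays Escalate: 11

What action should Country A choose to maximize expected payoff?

Hold firm

E[Concede] = 4/5·(5) + 1/5·(3) = 23/5
E[Compromise] = 4/5·(-5) + 1/5·(6) = -14/5
E[Hold firm] = 4/5·(11) + 1/5·(-6) = 38/5
Best response: Hold firm (38/5 is the largest).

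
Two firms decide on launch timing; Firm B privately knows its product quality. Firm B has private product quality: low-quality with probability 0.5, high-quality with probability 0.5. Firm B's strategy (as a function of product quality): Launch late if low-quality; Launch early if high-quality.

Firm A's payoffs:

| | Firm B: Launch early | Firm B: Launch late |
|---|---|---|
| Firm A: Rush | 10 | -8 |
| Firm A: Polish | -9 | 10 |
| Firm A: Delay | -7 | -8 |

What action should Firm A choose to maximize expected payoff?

E[Rush] = 0.5·(-8) + 0.5·(10) = 1
E[Polish] = 0.5·(10) + 0.5·(-9) = 0.5
E[Delay] = 0.5·(-8) + 0.5·(-7) = -7.5
Best response: Rush (1 is the largest).

Rush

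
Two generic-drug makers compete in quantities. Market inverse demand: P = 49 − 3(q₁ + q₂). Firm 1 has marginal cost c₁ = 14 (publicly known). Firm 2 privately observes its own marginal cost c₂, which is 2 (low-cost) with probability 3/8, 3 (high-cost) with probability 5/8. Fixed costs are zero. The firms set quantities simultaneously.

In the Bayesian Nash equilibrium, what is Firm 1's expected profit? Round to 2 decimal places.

20.67

Type-c best response for Firm 2: q₂(c) = (49 − c)/6 − q₁/2.
Firm 1 maximizes expected profit; its first-order condition is 49 − 6q₁ − 3E[q₂] − 14 = 0.
Substituting E[q₂] and solving: E[c₂] = 2.625, so q₁ = (49 − 2·14 + 2.625)/9 = 2.625.
E[P] = 49 − 3·(q₁ + E[q₂]) = 21.875; Firm 1's expected profit = (E[P] − 14)·q₁ = (21.875 − 14)·2.625 = 20.6719.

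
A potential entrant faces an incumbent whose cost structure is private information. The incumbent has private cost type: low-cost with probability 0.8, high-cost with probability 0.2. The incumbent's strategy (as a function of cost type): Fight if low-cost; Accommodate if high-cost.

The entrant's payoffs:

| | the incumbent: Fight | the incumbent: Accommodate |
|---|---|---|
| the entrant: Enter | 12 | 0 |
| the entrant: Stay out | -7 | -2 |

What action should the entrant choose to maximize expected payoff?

Enter

Compute the entrant's expected payoff for each action, taking the expectation over the incumbent's type.
E[Enter] = 0.8·(12) + 0.2·(0) = 9.6
E[Stay out] = 0.8·(-7) + 0.2·(-2) = -6
Best response: Enter (9.6 is the largest).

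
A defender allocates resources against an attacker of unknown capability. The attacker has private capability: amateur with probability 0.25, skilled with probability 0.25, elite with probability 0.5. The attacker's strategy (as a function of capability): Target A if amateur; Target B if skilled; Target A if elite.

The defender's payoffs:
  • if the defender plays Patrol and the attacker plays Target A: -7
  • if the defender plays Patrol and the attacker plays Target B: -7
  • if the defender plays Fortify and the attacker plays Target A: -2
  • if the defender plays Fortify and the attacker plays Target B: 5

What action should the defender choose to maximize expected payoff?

Fortify

E[Patrol] = 0.25·(-7) + 0.25·(-7) + 0.5·(-7) = -7
E[Fortify] = 0.25·(-2) + 0.25·(5) + 0.5·(-2) = -0.25
Best response: Fortify (-0.25 is the largest).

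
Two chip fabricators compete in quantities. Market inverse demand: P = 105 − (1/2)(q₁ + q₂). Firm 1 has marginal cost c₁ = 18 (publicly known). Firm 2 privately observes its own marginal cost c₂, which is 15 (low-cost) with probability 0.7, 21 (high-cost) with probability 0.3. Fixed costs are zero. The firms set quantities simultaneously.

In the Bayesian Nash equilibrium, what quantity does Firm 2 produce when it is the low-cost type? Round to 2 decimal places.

Type-c best response for Firm 2: q₂(c) = (105 − c) − q₁/2.
Firm 1 maximizes expected profit; its first-order condition is 105 − q₁ − (1/2)E[q₂] − 18 = 0.
Substituting E[q₂] and solving: E[c₂] = 16.8, so q₁ = (105 − 2·18 + 16.8)/(3/2) = 57.2.
q₂(low-cost) = (105 − 15 − (1/2)·57.2) = 61.4.

61.40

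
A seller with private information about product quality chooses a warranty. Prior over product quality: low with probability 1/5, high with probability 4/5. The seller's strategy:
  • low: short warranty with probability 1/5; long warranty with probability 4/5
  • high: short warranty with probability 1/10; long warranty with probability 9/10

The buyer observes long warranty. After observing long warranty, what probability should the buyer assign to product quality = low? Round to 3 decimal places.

P(long warranty) = (1/5)·(4/5) + (4/5)·(9/10) = 22/25
P(low | long warranty) = ((1/5)·(4/5)) / (22/25) = (4/25) / (22/25) = 2/11

0.182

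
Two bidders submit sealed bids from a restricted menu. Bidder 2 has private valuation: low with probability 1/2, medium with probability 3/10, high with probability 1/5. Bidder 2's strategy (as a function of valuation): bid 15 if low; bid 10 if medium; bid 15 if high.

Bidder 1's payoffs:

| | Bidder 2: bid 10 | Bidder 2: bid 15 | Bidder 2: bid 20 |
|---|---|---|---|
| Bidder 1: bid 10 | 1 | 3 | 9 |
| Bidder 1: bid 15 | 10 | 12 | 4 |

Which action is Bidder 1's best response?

E[bid 10] = 1/2·(3) + 3/10·(1) + 1/5·(3) = 12/5
E[bid 15] = 1/2·(12) + 3/10·(10) + 1/5·(12) = 57/5
Best response: bid 15 (57/5 is the largest).

bid 15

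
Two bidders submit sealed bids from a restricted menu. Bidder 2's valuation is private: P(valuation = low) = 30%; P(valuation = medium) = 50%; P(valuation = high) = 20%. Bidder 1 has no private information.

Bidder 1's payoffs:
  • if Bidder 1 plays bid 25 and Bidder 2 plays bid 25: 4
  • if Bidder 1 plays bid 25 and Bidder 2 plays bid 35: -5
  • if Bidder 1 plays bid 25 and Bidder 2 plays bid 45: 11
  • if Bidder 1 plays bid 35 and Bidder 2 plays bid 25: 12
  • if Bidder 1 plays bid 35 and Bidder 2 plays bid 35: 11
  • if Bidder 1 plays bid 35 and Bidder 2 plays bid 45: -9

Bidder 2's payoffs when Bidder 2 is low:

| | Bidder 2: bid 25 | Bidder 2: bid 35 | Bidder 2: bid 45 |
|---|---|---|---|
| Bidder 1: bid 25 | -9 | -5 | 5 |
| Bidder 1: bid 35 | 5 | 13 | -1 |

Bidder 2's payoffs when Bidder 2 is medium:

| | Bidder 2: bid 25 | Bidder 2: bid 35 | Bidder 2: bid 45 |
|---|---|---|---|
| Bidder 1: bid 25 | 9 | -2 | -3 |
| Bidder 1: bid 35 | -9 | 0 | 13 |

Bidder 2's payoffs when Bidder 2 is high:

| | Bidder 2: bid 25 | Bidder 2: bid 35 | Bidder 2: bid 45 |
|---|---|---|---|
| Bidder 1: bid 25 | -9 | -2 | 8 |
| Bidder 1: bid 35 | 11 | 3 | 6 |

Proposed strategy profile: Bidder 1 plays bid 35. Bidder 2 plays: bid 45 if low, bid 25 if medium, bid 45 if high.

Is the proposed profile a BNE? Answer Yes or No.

Bidder 1 plays bid 35: E[bid 35] = 0.3·(-9) + 0.5·(12) + 0.2·(-9) = 1.5; E[bid 25] = 7.5. Not best-responding. ✗
Bidder 2 (valuation low), facing bid 35: bid 25 gives 5, bid 35 gives 13, bid 45 gives -1. Proposed bid 45 is not best — profitable deviation exists. ✗
Bidder 2 (valuation medium), facing bid 35: bid 25 gives -9, bid 35 gives 0, bid 45 gives 13. Proposed bid 25 is not best — profitable deviation exists. ✗
Bidder 2 (valuation high), facing bid 35: bid 25 gives 11, bid 35 gives 3, bid 45 gives 6. Proposed bid 45 is not best — profitable deviation exists. ✗

No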